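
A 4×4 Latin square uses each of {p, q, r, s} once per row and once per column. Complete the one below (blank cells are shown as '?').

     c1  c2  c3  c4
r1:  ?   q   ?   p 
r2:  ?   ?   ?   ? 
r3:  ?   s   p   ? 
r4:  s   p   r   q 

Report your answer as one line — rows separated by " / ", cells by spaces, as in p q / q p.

r q s p / p r q s / q s p r / s p r q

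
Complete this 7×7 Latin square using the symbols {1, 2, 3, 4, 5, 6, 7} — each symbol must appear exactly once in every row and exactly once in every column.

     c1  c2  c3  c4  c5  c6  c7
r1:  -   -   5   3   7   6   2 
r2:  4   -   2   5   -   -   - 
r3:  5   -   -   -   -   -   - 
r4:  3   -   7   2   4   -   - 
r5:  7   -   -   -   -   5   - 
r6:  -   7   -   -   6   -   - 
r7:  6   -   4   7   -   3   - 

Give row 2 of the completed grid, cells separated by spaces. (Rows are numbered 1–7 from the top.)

4 6 2 5 1 7 3

(r1,c1) = 1
(r1,c2) = 4
(r4,c6) = 1
(r6,c1) = 2
(r6,c6) = 4
(r2,c6) = 7
(r3,c6) = 2
(r6,c4) = 1
(r6,c3) = 3
(r6,c7) = 5
(r7,c7) = 1
(r4,c7) = 6
(r2,c7) = 3
(r4,c2) = 5
(r5,c7) = 4
(r7,c2) = 2
(r7,c5) = 5
(r2,c5) = 1
(r3,c5) = 3
(r3,c7) = 7
(r5,c4) = 6
(r5,c5) = 2
(r2,c2) = 6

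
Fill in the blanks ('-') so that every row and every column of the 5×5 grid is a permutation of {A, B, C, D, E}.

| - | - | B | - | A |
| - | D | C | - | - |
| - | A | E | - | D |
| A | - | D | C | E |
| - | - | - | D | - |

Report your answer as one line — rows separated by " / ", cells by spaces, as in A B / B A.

D C B E A / E D C A B / C A E B D / A B D C E / B E A D C

row 1 has {A,B}; column 4 has {C,D} — only E is left for (r1,c4).
row 2 has {C,D}; column 5 has {A,D,E} — only B is left for (r2,c5).
row 3 has {A,D,E}; column 4 has {C,D,E} — only B is left for (r3,c4).
row 4 has {A,C,D,E}; column 2 has {A,D} — only B is left for (r4,c2).
row 5 has {D}; column 3 has {B,C,D,E} — only A is left for (r5,c3).
row 5 has {A,D}; column 5 has {A,B,D,E} — only C is left for (r5,c5).
row 1 has {A,B,E}; column 2 has {A,B,D} — only C is left for (r1,c2).
row 2 has {B,C,D}; column 1 has {A} — only E is left for (r2,c1).
row 2 has {B,C,D,E}; column 4 has {B,C,D,E} — only A is left for (r2,c4).
row 3 has {A,B,D,E}; column 1 has {A,E} — only C is left for (r3,c1).
row 5 has {A,C,D}; column 1 has {A,C,E} — only B is left for (r5,c1).
row 5 has {A,B,C,D}; column 2 has {A,B,C,D} — only E is left for (r5,c2).
row 1 has {A,B,C,E}; column 1 has {A,B,C,E} — only D is left for (r1,c1).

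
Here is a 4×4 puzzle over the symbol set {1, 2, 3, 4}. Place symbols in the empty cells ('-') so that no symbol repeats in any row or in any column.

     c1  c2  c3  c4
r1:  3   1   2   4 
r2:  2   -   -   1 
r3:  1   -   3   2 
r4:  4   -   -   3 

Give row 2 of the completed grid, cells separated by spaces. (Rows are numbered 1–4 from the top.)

(r2,c3) = 4
(r3,c2) = 4
(r4,c2) = 2
(r4,c3) = 1
(r2,c2) = 3

2 3 4 1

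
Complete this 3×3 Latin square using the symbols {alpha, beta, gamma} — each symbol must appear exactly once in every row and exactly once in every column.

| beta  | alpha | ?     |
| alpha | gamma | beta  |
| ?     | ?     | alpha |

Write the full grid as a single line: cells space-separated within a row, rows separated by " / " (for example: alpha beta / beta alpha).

beta alpha gamma / alpha gamma beta / gamma beta alpha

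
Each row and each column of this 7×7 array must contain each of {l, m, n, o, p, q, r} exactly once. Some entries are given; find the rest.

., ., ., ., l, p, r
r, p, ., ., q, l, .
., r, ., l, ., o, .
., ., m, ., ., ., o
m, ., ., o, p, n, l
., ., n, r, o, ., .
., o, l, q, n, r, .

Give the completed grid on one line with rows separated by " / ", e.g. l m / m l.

o m q n l p r / r p o m q l n / n r p l m o q / l n m p r q o / m q r o p n l / q l n r o m p / p o l q n r m

Cell (r2,c3): row 2 has {l,p,q,r}; column 3 has {l,m,n} → o.
Cell (r3,c5): row 3 has {l,o,r}; column 5 has {l,n,o,p,q} → m.
Cell (r4,c5): row 4 has {m,o}; column 5 has {l,m,n,o,p,q} → r.
Cell (r4,c6): row 4 has {m,o,r}; column 6 has {l,n,o,p,r} → q.
Cell (r5,c2): row 5 has {l,m,n,o,p}; column 2 has {o,p,r} → q.
Cell (r5,c3): row 5 has {l,m,n,o,p,q}; column 3 has {l,m,n,o} → r.
Cell (r6,c6): row 6 has {n,o,r}; column 6 has {l,n,o,p,q,r} → m.
Cell (r7,c1): row 7 has {l,n,o,q,r}; column 1 has {m,r} → p.
Cell (r7,c7): row 7 has {l,n,o,p,q,r}; column 7 has {l,o,r} → m.
Cell (r1,c3): row 1 has {l,p,r}; column 3 has {l,m,n,o,r} → q.
Cell (r2,c7): row 2 has {l,o,p,q,r}; column 7 has {l,m,o,r} → n.
Cell (r3,c3): row 3 has {l,m,o,r}; column 3 has {l,m,n,o,q,r} → p.
Cell (r3,c7): row 3 has {l,m,o,p,r}; column 7 has {l,m,n,o,r} → q.
Cell (r6,c2): row 6 has {m,n,o,r}; column 2 has {o,p,q,r} → l.
Cell (r6,c7): row 6 has {l,m,n,o,r}; column 7 has {l,m,n,o,q,r} → p.
Cell (r2,c4): row 2 has {l,n,o,p,q,r}; column 4 has {l,o,q,r} → m.
Cell (r3,c1): row 3 has {l,m,o,p,q,r}; column 1 has {m,p,r} → n.
Cell (r4,c1): row 4 has {m,o,q,r}; column 1 has {m,n,p,r} → l.
Cell (r4,c2): row 4 has {l,m,o,q,r}; column 2 has {l,o,p,q,r} → n.
Cell (r4,c4): row 4 has {l,m,n,o,q,r}; column 4 has {l,m,o,q,r} → p.
Cell (r6,c1): row 6 has {l,m,n,o,p,r}; column 1 has {l,m,n,p,r} → q.
Cell (r1,c1): row 1 has {l,p,q,r}; column 1 has {l,m,n,p,q,r} → o.
Cell (r1,c2): row 1 has {l,o,p,q,r}; column 2 has {l,n,o,p,q,r} → m.
Cell (r1,c4): row 1 has {l,m,o,p,q,r}; column 4 has {l,m,o,p,q,r} → n.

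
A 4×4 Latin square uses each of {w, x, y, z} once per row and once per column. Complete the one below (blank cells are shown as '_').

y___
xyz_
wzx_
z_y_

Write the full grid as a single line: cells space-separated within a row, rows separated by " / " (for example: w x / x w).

y x w z / x y z w / w z x y / z w y x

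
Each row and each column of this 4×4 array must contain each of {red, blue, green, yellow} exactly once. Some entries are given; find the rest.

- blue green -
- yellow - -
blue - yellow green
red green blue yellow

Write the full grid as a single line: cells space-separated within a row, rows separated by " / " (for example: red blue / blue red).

yellow blue green red / green yellow red blue / blue red yellow green / red green blue yellow

Cell (r1,c1): row 1 has {blue,green}; column 1 has {red,blue} → yellow.
Cell (r1,c4): row 1 has {blue,green,yellow}; column 4 has {green,yellow} → red.
Cell (r2,c1): row 2 has {yellow}; column 1 has {red,blue,yellow} → green.
Cell (r2,c3): row 2 has {green,yellow}; column 3 has {blue,green,yellow} → red.
Cell (r2,c4): row 2 has {red,green,yellow}; column 4 has {red,green,yellow} → blue.
Cell (r3,c2): row 3 has {blue,green,yellow}; column 2 has {blue,green,yellow} → red.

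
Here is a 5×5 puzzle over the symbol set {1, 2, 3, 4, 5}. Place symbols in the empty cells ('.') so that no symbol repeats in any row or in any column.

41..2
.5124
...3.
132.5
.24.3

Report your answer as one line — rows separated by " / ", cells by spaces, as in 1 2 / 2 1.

4 1 3 5 2 / 3 5 1 2 4 / 2 4 5 3 1 / 1 3 2 4 5 / 5 2 4 1 3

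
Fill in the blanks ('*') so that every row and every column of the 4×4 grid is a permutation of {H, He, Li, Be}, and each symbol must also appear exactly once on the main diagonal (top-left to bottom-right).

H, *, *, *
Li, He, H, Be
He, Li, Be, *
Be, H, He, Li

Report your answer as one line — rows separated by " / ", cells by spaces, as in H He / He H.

H Be Li He / Li He H Be / He Li Be H / Be H He Li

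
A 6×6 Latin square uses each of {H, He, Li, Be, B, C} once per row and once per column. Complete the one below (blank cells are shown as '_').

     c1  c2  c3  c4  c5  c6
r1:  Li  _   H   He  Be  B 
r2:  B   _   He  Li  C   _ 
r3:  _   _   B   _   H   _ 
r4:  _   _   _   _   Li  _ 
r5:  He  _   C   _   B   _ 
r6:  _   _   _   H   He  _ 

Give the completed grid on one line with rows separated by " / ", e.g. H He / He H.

Li C H He Be B / B Be He Li C H / Be Li B C H He / H He Be B Li C / He H C Be B Li / C B Li H He Be

row 1 has {H,He,Li,Be,B}; column 2 is empty so far — only C is left for (r1,c2).
row 4 has {Li}; column 3 has {H,He,B,C} — only Be is left for (r4,c3).
row 5 has {He,B,C}; column 4 has {H,He,Li} — only Be is left for (r5,c4).
row 6 has {H,He}; column 3 has {H,He,Be,B,C} — only Li is left for (r6,c3).
row 3 has {H,B}; column 4 has {H,He,Li,Be} — only C is left for (r3,c4).
row 4 has {Li,Be}; column 4 has {H,He,Li,Be,C} — only B is left for (r4,c4).
row 3 has {H,B,C}; column 1 has {He,Li,B} — only Be is left for (r3,c1).
row 6 has {H,He,Li}; column 1 has {He,Li,Be,B} — only C is left for (r6,c1).
row 6 has {H,He,Li,C}; column 6 has {B} — only Be is left for (r6,c6).
row 2 has {He,Li,B,C}; column 6 has {Be,B} — only H is left for (r2,c6).
row 4 has {Li,Be,B}; column 1 has {He,Li,Be,B,C} — only H is left for (r4,c1).
row 4 has {H,Li,Be,B}; column 2 has {C} — only He is left for (r4,c2).
row 4 has {H,He,Li,Be,B}; column 6 has {H,Be,B} — only C is left for (r4,c6).
row 5 has {He,Be,B,C}; column 6 has {H,Be,B,C} — only Li is left for (r5,c6).
row 6 has {H,He,Li,Be,C}; column 2 has {He,C} — only B is left for (r6,c2).
row 2 has {H,He,Li,B,C}; column 2 has {He,B,C} — only Be is left for (r2,c2).
row 3 has {H,Be,B,C}; column 2 has {He,Be,B,C} — only Li is left for (r3,c2).
row 3 has {H,Li,Be,B,C}; column 6 has {H,Li,Be,B,C} — only He is left for (r3,c6).
row 5 has {He,Li,Be,B,C}; column 2 has {He,Li,Be,B,C} — only H is left for (r5,c2).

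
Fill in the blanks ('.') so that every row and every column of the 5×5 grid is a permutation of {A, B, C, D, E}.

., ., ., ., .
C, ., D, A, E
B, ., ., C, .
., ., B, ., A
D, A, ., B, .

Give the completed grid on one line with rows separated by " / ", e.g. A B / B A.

A D C E B / C B D A E / B E A C D / E C B D A / D A E B C

Cell (r2,c2): row 2 has {A,C,D,E}; column 2 has {A} → B.
Cell (r3,c5): row 3 has {B,C}; column 5 has {A,E} → D.
Cell (r4,c1): row 4 has {A,B}; column 1 has {B,C,D} → E.
Cell (r4,c4): row 4 has {A,B,E}; column 4 has {A,B,C} → D.
Cell (r5,c5): row 5 has {A,B,D}; column 5 has {A,D,E} → C.
Cell (r1,c1): row 1 is empty so far; column 1 has {B,C,D,E} → A.
Cell (r1,c4): row 1 has {A}; column 4 has {A,B,C,D} → E.
Cell (r1,c5): row 1 has {A,E}; column 5 has {A,C,D,E} → B.
Cell (r3,c2): row 3 has {B,C,D}; column 2 has {A,B} → E.
Cell (r3,c3): row 3 has {B,C,D,E}; column 3 has {B,D} → A.
Cell (r4,c2): row 4 has {A,B,D,E}; column 2 has {A,B,E} → C.
Cell (r5,c3): row 5 has {A,B,C,D}; column 3 has {A,B,D} → E.
Cell (r1,c2): row 1 has {A,B,E}; column 2 has {A,B,C,E} → D.
Cell (r1,c3): row 1 has {A,B,D,E}; column 3 has {A,B,D,E} → C.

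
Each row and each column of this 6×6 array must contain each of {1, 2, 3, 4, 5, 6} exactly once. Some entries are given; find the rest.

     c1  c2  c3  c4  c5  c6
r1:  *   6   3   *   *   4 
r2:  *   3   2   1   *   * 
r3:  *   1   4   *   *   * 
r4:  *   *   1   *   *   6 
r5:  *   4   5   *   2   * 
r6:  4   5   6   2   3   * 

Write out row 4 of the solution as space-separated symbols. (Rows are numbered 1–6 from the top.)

At row 1, column 4: row 1 has {3,4,6}; column 4 has {1,2}; that leaves 5.
At row 1, column 5: row 1 has {3,4,5,6}; column 5 has {2,3}; that leaves 1.
At row 2, column 6: row 2 has {1,2,3}; column 6 has {4,6}; that leaves 5.
At row 4, column 2: row 4 has {1,6}; column 2 has {1,3,4,5,6}; that leaves 2.
At row 6, column 6: row 6 has {2,3,4,5,6}; column 6 has {4,5,6}; that leaves 1.
At row 1, column 1: row 1 has {1,3,4,5,6}; column 1 has {4}; that leaves 2.
At row 2, column 1: row 2 has {1,2,3,5}; column 1 has {2,4}; that leaves 6.
At row 2, column 5: row 2 has {1,2,3,5,6}; column 5 has {1,2,3}; that leaves 4.
At row 4, column 5: row 4 has {1,2,6}; column 5 has {1,2,3,4}; that leaves 5.
At row 5, column 6: row 5 has {2,4,5}; column 6 has {1,4,5,6}; that leaves 3.
At row 3, column 5: row 3 has {1,4}; column 5 has {1,2,3,4,5}; that leaves 6.
At row 3, column 6: row 3 has {1,4,6}; column 6 has {1,3,4,5,6}; that leaves 2.
At row 4, column 1: row 4 has {1,2,5,6}; column 1 has {2,4,6}; that leaves 3.
At row 4, column 4: row 4 has {1,2,3,5,6}; column 4 has {1,2,5}; that leaves 4.

3 2 1 4 5 6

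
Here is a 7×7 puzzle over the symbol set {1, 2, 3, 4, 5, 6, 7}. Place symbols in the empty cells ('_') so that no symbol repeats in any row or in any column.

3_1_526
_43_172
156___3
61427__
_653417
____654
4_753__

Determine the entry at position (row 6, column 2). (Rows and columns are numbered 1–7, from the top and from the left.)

3

At row 1, column 2: row 1 has {1,2,3,5,6}; column 2 has {1,4,5,6}; that leaves 7.
At row 1, column 4: row 1 has {1,2,3,5,6,7}; column 4 has {2,3,5}; that leaves 4.
At row 2, column 1: row 2 has {1,2,3,4,7}; column 1 has {1,3,4,6}; that leaves 5.
At row 2, column 4: row 2 has {1,2,3,4,5,7}; column 4 has {2,3,4,5}; that leaves 6.
At row 3, column 4: row 3 has {1,3,5,6}; column 4 has {2,3,4,5,6}; that leaves 7.
At row 3, column 5: row 3 has {1,3,5,6,7}; column 5 has {1,3,4,5,6,7}; that leaves 2.
At row 3, column 6: row 3 has {1,2,3,5,6,7}; column 6 has {1,2,5,7}; that leaves 4.
At row 4, column 6: row 4 has {1,2,4,6,7}; column 6 has {1,2,4,5,7}; that leaves 3.
At row 4, column 7: row 4 has {1,2,3,4,6,7}; column 7 has {2,3,4,6,7}; that leaves 5.
At row 5, column 1: row 5 has {1,3,4,5,6,7}; column 1 has {1,3,4,5,6}; that leaves 2.
At row 6, column 1: row 6 has {4,5,6}; column 1 has {1,2,3,4,5,6}; that leaves 7.
At row 6, column 3: row 6 has {4,5,6,7}; column 3 has {1,3,4,5,6,7}; that leaves 2.
At row 6, column 4: row 6 has {2,4,5,6,7}; column 4 has {2,3,4,5,6,7}; that leaves 1.
At row 7, column 2: row 7 has {3,4,5,7}; column 2 has {1,4,5,6,7}; that leaves 2.
At row 7, column 6: row 7 has {2,3,4,5,7}; column 6 has {1,2,3,4,5,7}; that leaves 6.
At row 7, column 7: row 7 has {2,3,4,5,6,7}; column 7 has {2,3,4,5,6,7}; that leaves 1.
At row 6, column 2: row 6 has {1,2,4,5,6,7}; column 2 has {1,2,4,5,6,7}; that leaves 3.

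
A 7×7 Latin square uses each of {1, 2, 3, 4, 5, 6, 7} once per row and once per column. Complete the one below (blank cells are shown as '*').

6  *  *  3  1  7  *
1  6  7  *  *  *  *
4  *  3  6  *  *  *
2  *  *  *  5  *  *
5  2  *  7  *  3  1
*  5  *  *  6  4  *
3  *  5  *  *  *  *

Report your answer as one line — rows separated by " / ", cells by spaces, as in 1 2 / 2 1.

6 4 2 3 1 7 5 / 1 6 7 5 3 2 4 / 4 1 3 6 7 5 2 / 2 3 4 1 5 6 7 / 5 2 6 7 4 3 1 / 7 5 1 2 6 4 3 / 3 7 5 4 2 1 6

(r1,c2) = 4
(r1,c3) = 2
(r1,c7) = 5
(r5,c5) = 4
(r6,c1) = 7
(r6,c3) = 1
(r6,c4) = 2
(r6,c7) = 3
(r5,c3) = 6
(r4,c3) = 4
(r4,c4) = 1
(r4,c6) = 6
(r4,c7) = 7
(r7,c4) = 4
(r2,c4) = 5
(r2,c6) = 2
(r2,c7) = 4
(r3,c7) = 2
(r4,c2) = 3
(r7,c6) = 1
(r7,c7) = 6
(r2,c5) = 3
(r3,c5) = 7
(r3,c6) = 5
(r7,c2) = 7
(r7,c5) = 2
(r3,c2) = 1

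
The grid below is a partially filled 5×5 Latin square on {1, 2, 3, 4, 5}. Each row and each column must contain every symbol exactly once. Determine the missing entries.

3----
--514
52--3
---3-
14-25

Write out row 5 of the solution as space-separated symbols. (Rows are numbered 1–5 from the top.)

(r2,c1) = 2
(r2,c2) = 3
(r3,c4) = 4
(r4,c1) = 4
(r5,c3) = 3

1 4 3 2 5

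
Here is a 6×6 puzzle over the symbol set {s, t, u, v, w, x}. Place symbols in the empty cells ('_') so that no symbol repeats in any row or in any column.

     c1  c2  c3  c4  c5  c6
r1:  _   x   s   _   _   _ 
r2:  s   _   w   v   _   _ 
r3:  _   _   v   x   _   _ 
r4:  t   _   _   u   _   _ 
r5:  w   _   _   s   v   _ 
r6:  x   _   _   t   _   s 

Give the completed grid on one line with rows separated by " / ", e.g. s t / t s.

v x s w u t / s t w v x u / u s v x t w / t w x u s v / w u t s v x / x v u t w s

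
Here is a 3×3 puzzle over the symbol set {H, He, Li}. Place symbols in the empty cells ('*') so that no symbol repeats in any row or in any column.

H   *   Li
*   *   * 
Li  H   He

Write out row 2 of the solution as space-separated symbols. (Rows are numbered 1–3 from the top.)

He Li H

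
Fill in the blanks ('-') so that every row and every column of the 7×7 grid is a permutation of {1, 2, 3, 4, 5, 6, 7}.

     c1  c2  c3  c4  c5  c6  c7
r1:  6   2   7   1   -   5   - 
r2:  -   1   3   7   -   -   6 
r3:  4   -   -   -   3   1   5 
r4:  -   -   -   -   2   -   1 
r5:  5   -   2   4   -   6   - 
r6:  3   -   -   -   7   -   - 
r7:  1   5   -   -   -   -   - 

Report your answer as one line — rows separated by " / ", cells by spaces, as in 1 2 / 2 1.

6 2 7 1 4 5 3 / 2 1 3 7 5 4 6 / 4 7 6 2 3 1 5 / 7 4 5 6 2 3 1 / 5 3 2 4 1 6 7 / 3 6 1 5 7 2 4 / 1 5 4 3 6 7 2

(r1,c5) = 4
(r1,c7) = 3
(r2,c1) = 2
(r2,c5) = 5
(r2,c6) = 4
(r3,c3) = 6
(r3,c4) = 2
(r4,c1) = 7
(r4,c6) = 3
(r5,c5) = 1
(r5,c7) = 7
(r6,c6) = 2
(r6,c7) = 4
(r7,c3) = 4
(r7,c5) = 6
(r7,c6) = 7
(r7,c7) = 2
(r3,c2) = 7
(r4,c3) = 5
(r4,c4) = 6
(r5,c2) = 3
(r6,c2) = 6
(r6,c3) = 1
(r6,c4) = 5
(r7,c4) = 3
(r4,c2) = 4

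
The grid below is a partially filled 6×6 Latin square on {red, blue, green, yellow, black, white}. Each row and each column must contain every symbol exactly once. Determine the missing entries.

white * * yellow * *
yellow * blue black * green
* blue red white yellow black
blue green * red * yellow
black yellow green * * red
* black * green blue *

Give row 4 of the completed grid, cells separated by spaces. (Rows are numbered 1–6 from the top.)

blue green white red black yellow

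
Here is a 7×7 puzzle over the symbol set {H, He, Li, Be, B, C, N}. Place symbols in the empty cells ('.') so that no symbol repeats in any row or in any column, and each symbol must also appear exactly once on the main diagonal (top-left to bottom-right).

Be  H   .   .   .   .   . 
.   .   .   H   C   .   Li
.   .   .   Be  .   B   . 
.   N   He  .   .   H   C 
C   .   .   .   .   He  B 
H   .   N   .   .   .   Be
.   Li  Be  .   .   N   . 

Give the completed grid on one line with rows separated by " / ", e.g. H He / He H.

(r2,c3): row 2 has {H,Li,C}; column 3 has {He,Be,N}, so it must be B.
(r2,c6): row 2 has {H,Li,B,C}; column 6 has {H,He,B,N}, so it must be Be.
(r5,c2): row 5 has {He,B,C}; column 2 has {H,Li,N}, so it must be Be.
(r2,c2): row 2 has {H,Li,Be,B,C}; column 2 has {H,Li,Be,N}; the diagonal has {Be}, so it must be He.
(r3,c2): row 3 has {Be,B}; column 2 has {H,He,Li,Be,N}, so it must be C.
(r6,c2): row 6 has {H,Be,N}; column 2 has {H,He,Li,Be,C,N}, so it must be B.
(r7,c7): row 7 has {Li,Be,N}; column 7 has {Li,Be,B,C}; the diagonal has {He,Be}, so it must be H.
(r2,c1): row 2 has {H,He,Li,Be,B,C}; column 1 has {H,Be,C}, so it must be N.
(r3,c3): row 3 has {Be,B,C}; column 3 has {He,Be,B,N}; the diagonal has {H,He,Be}, so it must be Li.
(r4,c4): row 4 has {H,He,C,N}; column 4 has {H,Be}; the diagonal has {H,He,Li,Be}, so it must be B.
(r5,c3): row 5 has {He,Be,B,C}; column 3 has {He,Li,Be,B,N}, so it must be H.
(r5,c5): row 5 has {H,He,Be,B,C}; column 5 has {C}; the diagonal has {H,He,Li,Be,B}, so it must be N.
(r6,c6): row 6 has {H,Be,B,N}; column 6 has {H,He,Be,B,N}; the diagonal has {H,He,Li,Be,B,N}, so it must be C.
(r1,c3): row 1 has {H,Be}; column 3 has {H,He,Li,Be,B,N}, so it must be C.
(r1,c6): row 1 has {H,Be,C}; column 6 has {H,He,Be,B,C,N}, so it must be Li.
(r3,c1): row 3 has {Li,Be,B,C}; column 1 has {H,Be,C,N}, so it must be He.
(r3,c5): row 3 has {He,Li,Be,B,C}; column 5 has {C,N}, so it must be H.
(r3,c7): row 3 has {H,He,Li,Be,B,C}; column 7 has {H,Li,Be,B,C}, so it must be N.
(r4,c1): row 4 has {H,He,B,C,N}; column 1 has {H,He,Be,C,N}, so it must be Li.
(r4,c5): row 4 has {H,He,Li,B,C,N}; column 5 has {H,C,N}, so it must be Be.
(r5,c4): row 5 has {H,He,Be,B,C,N}; column 4 has {H,Be,B}, so it must be Li.
(r6,c4): row 6 has {H,Be,B,C,N}; column 4 has {H,Li,Be,B}, so it must be He.
(r6,c5): row 6 has {H,He,Be,B,C,N}; column 5 has {H,Be,C,N}, so it must be Li.
(r7,c1): row 7 has {H,Li,Be,N}; column 1 has {H,He,Li,Be,C,N}, so it must be B.
(r7,c4): row 7 has {H,Li,Be,B,N}; column 4 has {H,He,Li,Be,B}, so it must be C.
(r7,c5): row 7 has {H,Li,Be,B,C,N}; column 5 has {H,Li,Be,C,N}, so it must be He.
(r1,c4): row 1 has {H,Li,Be,C}; column 4 has {H,He,Li,Be,B,C}, so it must be N.
(r1,c5): row 1 has {H,Li,Be,C,N}; column 5 has {H,He,Li,Be,C,N}, so it must be B.
(r1,c7): row 1 has {H,Li,Be,B,C,N}; column 7 has {H,Li,Be,B,C,N}, so it must be He.

Be H C N B Li He / N He B H C Be Li / He C Li Be H B N / Li N He B Be H C / C Be H Li N He B / H B N He Li C Be / B Li Be C He N H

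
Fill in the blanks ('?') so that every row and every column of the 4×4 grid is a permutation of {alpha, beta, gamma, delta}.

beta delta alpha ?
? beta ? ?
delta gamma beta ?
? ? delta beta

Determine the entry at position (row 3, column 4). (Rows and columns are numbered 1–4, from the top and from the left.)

alpha

At row 1, column 4: row 1 has {alpha,beta,delta}; column 4 has {beta}; that leaves gamma.
At row 2, column 3: row 2 has {beta}; column 3 has {alpha,beta,delta}; that leaves gamma.
At row 3, column 4: row 3 has {beta,gamma,delta}; column 4 has {beta,gamma}; that leaves alpha.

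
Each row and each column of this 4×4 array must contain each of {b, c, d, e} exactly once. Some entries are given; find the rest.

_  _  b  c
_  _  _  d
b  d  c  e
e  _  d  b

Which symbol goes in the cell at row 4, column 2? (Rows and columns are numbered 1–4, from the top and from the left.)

c

(r1,c1): row 1 has {b,c}; column 1 has {b,e}, so it must be d.
(r1,c2): row 1 has {b,c,d}; column 2 has {d}, so it must be e.
(r2,c1): row 2 has {d}; column 1 has {b,d,e}, so it must be c.
(r2,c2): row 2 has {c,d}; column 2 has {d,e}, so it must be b.
(r2,c3): row 2 has {b,c,d}; column 3 has {b,c,d}, so it must be e.
(r4,c2): row 4 has {b,d,e}; column 2 has {b,d,e}, so it must be c.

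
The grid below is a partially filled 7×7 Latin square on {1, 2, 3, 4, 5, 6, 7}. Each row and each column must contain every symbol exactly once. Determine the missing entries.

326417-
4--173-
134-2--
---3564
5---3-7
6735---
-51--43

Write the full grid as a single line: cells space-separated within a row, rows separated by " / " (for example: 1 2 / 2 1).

row 1 has {1,2,3,4,6,7}; column 7 has {3,4,7} — only 5 is left for (r1,c7).
row 2 has {1,3,4,7}; column 2 has {2,3,5,7} — only 6 is left for (r2,c2).
row 2 has {1,3,4,6,7}; column 7 has {3,4,5,7} — only 2 is left for (r2,c7).
row 3 has {1,2,3,4}; column 6 has {3,4,6,7} — only 5 is left for (r3,c6).
row 3 has {1,2,3,4,5}; column 7 has {2,3,4,5,7} — only 6 is left for (r3,c7).
row 4 has {3,4,5,6}; column 2 has {2,3,5,6,7} — only 1 is left for (r4,c2).
row 5 has {3,5,7}; column 2 has {1,2,3,5,6,7} — only 4 is left for (r5,c2).
row 5 has {3,4,5,7}; column 3 has {1,3,4,6} — only 2 is left for (r5,c3).
row 5 has {2,3,4,5,7}; column 4 has {1,3,4,5} — only 6 is left for (r5,c4).
row 5 has {2,3,4,5,6,7}; column 6 has {3,4,5,6,7} — only 1 is left for (r5,c6).
row 6 has {3,5,6,7}; column 5 has {1,2,3,5,7} — only 4 is left for (r6,c5).
row 6 has {3,4,5,6,7}; column 6 has {1,3,4,5,6,7} — only 2 is left for (r6,c6).
row 6 has {2,3,4,5,6,7}; column 7 has {2,3,4,5,6,7} — only 1 is left for (r6,c7).
row 7 has {1,3,4,5}; column 5 has {1,2,3,4,5,7} — only 6 is left for (r7,c5).
row 2 has {1,2,3,4,6,7}; column 3 has {1,2,3,4,6} — only 5 is left for (r2,c3).
row 3 has {1,2,3,4,5,6}; column 4 has {1,3,4,5,6} — only 7 is left for (r3,c4).
row 4 has {1,3,4,5,6}; column 3 has {1,2,3,4,5,6} — only 7 is left for (r4,c3).
row 7 has {1,3,4,5,6}; column 4 has {1,3,4,5,6,7} — only 2 is left for (r7,c4).
row 4 has {1,3,4,5,6,7}; column 1 has {1,3,4,5,6} — only 2 is left for (r4,c1).
row 7 has {1,2,3,4,5,6}; column 1 has {1,2,3,4,5,6} — only 7 is left for (r7,c1).

3 2 6 4 1 7 5 / 4 6 5 1 7 3 2 / 1 3 4 7 2 5 6 / 2 1 7 3 5 6 4 / 5 4 2 6 3 1 7 / 6 7 3 5 4 2 1 / 7 5 1 2 6 4 3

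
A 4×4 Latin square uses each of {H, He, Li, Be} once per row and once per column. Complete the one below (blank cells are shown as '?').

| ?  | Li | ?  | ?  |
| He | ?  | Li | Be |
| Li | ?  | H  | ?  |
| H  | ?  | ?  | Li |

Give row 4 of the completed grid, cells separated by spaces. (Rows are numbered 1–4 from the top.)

H He Be Li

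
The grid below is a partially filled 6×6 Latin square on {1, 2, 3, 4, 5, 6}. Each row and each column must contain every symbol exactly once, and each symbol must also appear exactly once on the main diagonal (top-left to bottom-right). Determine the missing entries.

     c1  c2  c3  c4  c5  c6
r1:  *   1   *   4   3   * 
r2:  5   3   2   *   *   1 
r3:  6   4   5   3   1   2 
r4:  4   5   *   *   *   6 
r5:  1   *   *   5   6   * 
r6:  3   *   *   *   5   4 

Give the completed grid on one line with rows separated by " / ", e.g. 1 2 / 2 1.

(r1,c1) = 2
(r1,c3) = 6
(r1,c6) = 5
(r2,c4) = 6
(r2,c5) = 4
(r4,c4) = 1
(r4,c5) = 2
(r5,c2) = 2
(r5,c6) = 3
(r6,c2) = 6
(r6,c3) = 1
(r6,c4) = 2
(r4,c3) = 3
(r5,c3) = 4

2 1 6 4 3 5 / 5 3 2 6 4 1 / 6 4 5 3 1 2 / 4 5 3 1 2 6 / 1 2 4 5 6 3 / 3 6 1 2 5 4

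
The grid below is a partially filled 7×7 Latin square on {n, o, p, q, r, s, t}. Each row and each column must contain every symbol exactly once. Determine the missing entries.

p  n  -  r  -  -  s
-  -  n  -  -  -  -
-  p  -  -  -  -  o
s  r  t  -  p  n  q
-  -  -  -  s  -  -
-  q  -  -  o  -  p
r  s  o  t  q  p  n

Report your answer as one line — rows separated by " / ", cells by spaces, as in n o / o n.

p n q r t o s / q o n p r s t / t p s q n r o / s r t o p n q / o t p n s q r / n q r s o t p / r s o t q p n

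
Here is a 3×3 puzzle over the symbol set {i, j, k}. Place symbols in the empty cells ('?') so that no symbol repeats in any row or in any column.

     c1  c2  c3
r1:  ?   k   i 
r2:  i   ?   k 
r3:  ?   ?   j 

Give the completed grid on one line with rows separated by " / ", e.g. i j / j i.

j k i / i j k / k i j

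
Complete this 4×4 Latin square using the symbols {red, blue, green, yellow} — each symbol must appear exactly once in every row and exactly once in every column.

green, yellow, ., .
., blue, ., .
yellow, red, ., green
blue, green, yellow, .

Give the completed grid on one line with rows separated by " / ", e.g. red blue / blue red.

green yellow red blue / red blue green yellow / yellow red blue green / blue green yellow red

(r2,c1) = red
(r2,c3) = green
(r2,c4) = yellow
(r3,c3) = blue
(r4,c4) = red
(r1,c3) = red
(r1,c4) = blue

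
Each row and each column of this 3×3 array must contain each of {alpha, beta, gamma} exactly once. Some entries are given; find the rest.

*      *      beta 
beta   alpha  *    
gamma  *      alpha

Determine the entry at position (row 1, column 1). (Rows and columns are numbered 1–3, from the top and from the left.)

alpha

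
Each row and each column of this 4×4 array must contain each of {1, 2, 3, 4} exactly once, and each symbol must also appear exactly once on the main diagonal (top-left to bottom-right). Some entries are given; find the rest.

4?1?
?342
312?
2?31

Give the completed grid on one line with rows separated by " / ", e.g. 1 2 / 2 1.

4 2 1 3 / 1 3 4 2 / 3 1 2 4 / 2 4 3 1

(r1,c2) = 2
(r1,c4) = 3
(r2,c1) = 1
(r3,c4) = 4
(r4,c2) = 4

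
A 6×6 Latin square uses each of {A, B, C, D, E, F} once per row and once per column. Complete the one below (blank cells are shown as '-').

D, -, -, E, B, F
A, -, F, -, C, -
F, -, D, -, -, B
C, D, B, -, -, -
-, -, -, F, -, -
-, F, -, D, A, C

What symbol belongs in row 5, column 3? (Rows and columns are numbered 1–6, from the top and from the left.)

(r2,c4) = B
(r3,c5) = E
(r4,c4) = A
(r4,c5) = F
(r4,c6) = E
(r5,c5) = D
(r5,c6) = A
(r6,c3) = E
(r2,c2) = E
(r2,c6) = D
(r3,c4) = C
(r5,c3) = C

C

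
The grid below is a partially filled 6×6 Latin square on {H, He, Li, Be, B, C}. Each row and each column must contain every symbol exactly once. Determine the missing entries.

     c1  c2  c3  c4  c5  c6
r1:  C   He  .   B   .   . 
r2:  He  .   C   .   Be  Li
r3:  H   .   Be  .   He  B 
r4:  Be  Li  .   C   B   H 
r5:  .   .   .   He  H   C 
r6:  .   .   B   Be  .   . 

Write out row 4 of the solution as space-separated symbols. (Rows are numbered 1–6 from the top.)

Be Li He C B H

(r1,c5) = Li
(r1,c6) = Be
(r2,c4) = H
(r3,c2) = C
(r3,c4) = Li
(r4,c3) = He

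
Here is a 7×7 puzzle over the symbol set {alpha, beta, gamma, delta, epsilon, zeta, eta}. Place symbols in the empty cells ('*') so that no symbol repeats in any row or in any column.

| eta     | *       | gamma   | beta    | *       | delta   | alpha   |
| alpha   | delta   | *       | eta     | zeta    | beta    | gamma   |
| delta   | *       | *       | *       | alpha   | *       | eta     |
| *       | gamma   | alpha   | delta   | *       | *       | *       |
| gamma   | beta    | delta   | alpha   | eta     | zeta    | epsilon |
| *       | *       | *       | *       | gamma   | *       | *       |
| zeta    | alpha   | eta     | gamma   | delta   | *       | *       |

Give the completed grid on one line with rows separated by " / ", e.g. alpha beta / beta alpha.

eta zeta gamma beta epsilon delta alpha / alpha delta epsilon eta zeta beta gamma / delta epsilon beta zeta alpha gamma eta / epsilon gamma alpha delta beta eta zeta / gamma beta delta alpha eta zeta epsilon / beta eta zeta epsilon gamma alpha delta / zeta alpha eta gamma delta epsilon beta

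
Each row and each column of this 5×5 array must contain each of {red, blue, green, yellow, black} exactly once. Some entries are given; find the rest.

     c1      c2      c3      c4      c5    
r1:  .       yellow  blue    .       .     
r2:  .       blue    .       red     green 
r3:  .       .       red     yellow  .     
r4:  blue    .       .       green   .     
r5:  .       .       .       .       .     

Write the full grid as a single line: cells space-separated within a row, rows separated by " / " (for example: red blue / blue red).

green yellow blue black red / yellow blue black red green / black green red yellow blue / blue red yellow green black / red black green blue yellow

(r1,c4) = black
(r1,c5) = red
(r5,c4) = blue
(r1,c1) = green
(r3,c1) = black
(r3,c2) = green
(r3,c5) = blue
(r2,c1) = yellow
(r2,c3) = black
(r4,c3) = yellow
(r4,c5) = black
(r5,c1) = red
(r5,c2) = black
(r5,c3) = green
(r5,c5) = yellow
(r4,c2) = red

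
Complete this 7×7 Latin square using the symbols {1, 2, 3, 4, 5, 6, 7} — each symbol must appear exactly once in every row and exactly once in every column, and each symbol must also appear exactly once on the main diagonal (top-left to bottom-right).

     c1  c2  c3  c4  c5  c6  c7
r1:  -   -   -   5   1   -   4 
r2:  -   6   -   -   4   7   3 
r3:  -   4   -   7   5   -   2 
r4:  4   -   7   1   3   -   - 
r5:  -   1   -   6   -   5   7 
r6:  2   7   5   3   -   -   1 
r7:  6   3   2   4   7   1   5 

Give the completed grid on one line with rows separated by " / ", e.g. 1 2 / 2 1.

7 2 6 5 1 3 4 / 5 6 1 2 4 7 3 / 1 4 3 7 5 6 2 / 4 5 7 1 3 2 6 / 3 1 4 6 2 5 7 / 2 7 5 3 6 4 1 / 6 3 2 4 7 1 5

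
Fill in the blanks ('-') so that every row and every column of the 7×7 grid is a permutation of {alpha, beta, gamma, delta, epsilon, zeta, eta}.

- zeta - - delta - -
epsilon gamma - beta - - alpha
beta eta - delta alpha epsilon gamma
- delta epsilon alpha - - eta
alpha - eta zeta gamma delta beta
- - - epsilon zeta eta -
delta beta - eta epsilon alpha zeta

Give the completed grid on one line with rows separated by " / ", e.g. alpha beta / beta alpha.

eta zeta alpha gamma delta beta epsilon / epsilon gamma delta beta eta zeta alpha / beta eta zeta delta alpha epsilon gamma / zeta delta epsilon alpha beta gamma eta / alpha epsilon eta zeta gamma delta beta / gamma alpha beta epsilon zeta eta delta / delta beta gamma eta epsilon alpha zeta

row 1 has {delta,zeta}; column 4 has {alpha,beta,delta,epsilon,zeta,eta} — only gamma is left for (r1,c4).
row 1 has {gamma,delta,zeta}; column 6 has {alpha,delta,epsilon,eta} — only beta is left for (r1,c6).
row 1 has {beta,gamma,delta,zeta}; column 7 has {alpha,beta,gamma,zeta,eta} — only epsilon is left for (r1,c7).
row 2 has {alpha,beta,gamma,epsilon}; column 5 has {alpha,gamma,delta,epsilon,zeta} — only eta is left for (r2,c5).
row 2 has {alpha,beta,gamma,epsilon,eta}; column 6 has {alpha,beta,delta,epsilon,eta} — only zeta is left for (r2,c6).
row 3 has {alpha,beta,gamma,delta,epsilon,eta}; column 3 has {epsilon,eta} — only zeta is left for (r3,c3).
row 4 has {alpha,delta,epsilon,eta}; column 5 has {alpha,gamma,delta,epsilon,zeta,eta} — only beta is left for (r4,c5).
row 4 has {alpha,beta,delta,epsilon,eta}; column 6 has {alpha,beta,delta,epsilon,zeta,eta} — only gamma is left for (r4,c6).
row 5 has {alpha,beta,gamma,delta,zeta,eta}; column 2 has {beta,gamma,delta,zeta,eta} — only epsilon is left for (r5,c2).
row 6 has {epsilon,zeta,eta}; column 1 has {alpha,beta,delta,epsilon} — only gamma is left for (r6,c1).
row 6 has {gamma,epsilon,zeta,eta}; column 2 has {beta,gamma,delta,epsilon,zeta,eta} — only alpha is left for (r6,c2).
row 6 has {alpha,gamma,epsilon,zeta,eta}; column 7 has {alpha,beta,gamma,epsilon,zeta,eta} — only delta is left for (r6,c7).
row 7 has {alpha,beta,delta,epsilon,zeta,eta}; column 3 has {epsilon,zeta,eta} — only gamma is left for (r7,c3).
row 1 has {beta,gamma,delta,epsilon,zeta}; column 1 has {alpha,beta,gamma,delta,epsilon} — only eta is left for (r1,c1).
row 1 has {beta,gamma,delta,epsilon,zeta,eta}; column 3 has {gamma,epsilon,zeta,eta} — only alpha is left for (r1,c3).
row 2 has {alpha,beta,gamma,epsilon,zeta,eta}; column 3 has {alpha,gamma,epsilon,zeta,eta} — only delta is left for (r2,c3).
row 4 has {alpha,beta,gamma,delta,epsilon,eta}; column 1 has {alpha,beta,gamma,delta,epsilon,eta} — only zeta is left for (r4,c1).
row 6 has {alpha,gamma,delta,epsilon,zeta,eta}; column 3 has {alpha,gamma,delta,epsilon,zeta,eta} — only beta is left for (r6,c3).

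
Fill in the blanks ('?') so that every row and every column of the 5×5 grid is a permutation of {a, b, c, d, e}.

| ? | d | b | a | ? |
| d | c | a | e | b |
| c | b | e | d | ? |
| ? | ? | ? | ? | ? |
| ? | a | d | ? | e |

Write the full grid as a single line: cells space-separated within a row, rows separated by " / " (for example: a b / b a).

e d b a c / d c a e b / c b e d a / a e c b d / b a d c e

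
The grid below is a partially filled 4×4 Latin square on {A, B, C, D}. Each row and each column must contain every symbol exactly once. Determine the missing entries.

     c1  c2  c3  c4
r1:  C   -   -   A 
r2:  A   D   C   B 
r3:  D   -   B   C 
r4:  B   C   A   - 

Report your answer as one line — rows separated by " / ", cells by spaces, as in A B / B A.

C B D A / A D C B / D A B C / B C A D

(r1,c2) = B
(r1,c3) = D
(r3,c2) = A
(r4,c4) = D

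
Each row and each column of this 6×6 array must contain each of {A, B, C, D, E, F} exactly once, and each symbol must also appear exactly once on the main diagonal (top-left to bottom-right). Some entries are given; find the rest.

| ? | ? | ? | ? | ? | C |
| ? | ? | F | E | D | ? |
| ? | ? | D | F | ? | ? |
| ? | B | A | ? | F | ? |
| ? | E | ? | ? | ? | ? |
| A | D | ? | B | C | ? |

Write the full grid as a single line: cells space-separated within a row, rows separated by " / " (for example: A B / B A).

(r4,c4): row 4 has {A,B,F}; column 4 has {B,E,F}; the diagonal has {D}, so it must be C.
(r6,c3): row 6 has {A,B,C,D}; column 3 has {A,D,F}, so it must be E.
(r6,c6): row 6 has {A,B,C,D,E}; column 6 has {C}; the diagonal has {C,D}, so it must be F.
(r1,c3): row 1 has {C}; column 3 has {A,D,E,F}, so it must be B.
(r2,c2): row 2 has {D,E,F}; column 2 has {B,D,E}; the diagonal has {C,D,F}, so it must be A.
(r2,c6): row 2 has {A,D,E,F}; column 6 has {C,F}, so it must be B.
(r3,c2): row 3 has {D,F}; column 2 has {A,B,D,E}, so it must be C.
(r5,c3): row 5 has {E}; column 3 has {A,B,D,E,F}, so it must be C.
(r5,c5): row 5 has {C,E}; column 5 has {C,D,F}; the diagonal has {A,C,D,F}, so it must be B.
(r1,c1): row 1 has {B,C}; column 1 has {A}; the diagonal has {A,B,C,D,F}, so it must be E.
(r1,c2): row 1 has {B,C,E}; column 2 has {A,B,C,D,E}, so it must be F.
(r1,c5): row 1 has {B,C,E,F}; column 5 has {B,C,D,F}, so it must be A.
(r2,c1): row 2 has {A,B,D,E,F}; column 1 has {A,E}, so it must be C.
(r3,c1): row 3 has {C,D,F}; column 1 has {A,C,E}, so it must be B.
(r3,c5): row 3 has {B,C,D,F}; column 5 has {A,B,C,D,F}, so it must be E.
(r3,c6): row 3 has {B,C,D,E,F}; column 6 has {B,C,F}, so it must be A.
(r4,c1): row 4 has {A,B,C,F}; column 1 has {A,B,C,E}, so it must be D.
(r4,c6): row 4 has {A,B,C,D,F}; column 6 has {A,B,C,F}, so it must be E.
(r5,c1): row 5 has {B,C,E}; column 1 has {A,B,C,D,E}, so it must be F.
(r5,c6): row 5 has {B,C,E,F}; column 6 has {A,B,C,E,F}, so it must be D.
(r1,c4): row 1 has {A,B,C,E,F}; column 4 has {B,C,E,F}, so it must be D.
(r5,c4): row 5 has {B,C,D,E,F}; column 4 has {B,C,D,E,F}, so it must be A.

E F B D A C / C A F E D B / B C D F E A / D B A C F E / F E C A B D / A D E B C F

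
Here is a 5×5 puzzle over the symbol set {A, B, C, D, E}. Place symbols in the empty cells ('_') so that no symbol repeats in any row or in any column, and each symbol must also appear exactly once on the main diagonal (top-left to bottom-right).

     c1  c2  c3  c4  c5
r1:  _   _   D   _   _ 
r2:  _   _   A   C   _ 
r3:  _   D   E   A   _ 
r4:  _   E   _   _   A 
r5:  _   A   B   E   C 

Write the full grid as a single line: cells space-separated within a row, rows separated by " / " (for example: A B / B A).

(r1,c4) = B
(r1,c5) = E
(r2,c2) = B
(r2,c5) = D
(r3,c5) = B
(r4,c3) = C
(r4,c4) = D
(r5,c1) = D
(r1,c1) = A
(r1,c2) = C
(r2,c1) = E
(r3,c1) = C
(r4,c1) = B

A C D B E / E B A C D / C D E A B / B E C D A / D A B E C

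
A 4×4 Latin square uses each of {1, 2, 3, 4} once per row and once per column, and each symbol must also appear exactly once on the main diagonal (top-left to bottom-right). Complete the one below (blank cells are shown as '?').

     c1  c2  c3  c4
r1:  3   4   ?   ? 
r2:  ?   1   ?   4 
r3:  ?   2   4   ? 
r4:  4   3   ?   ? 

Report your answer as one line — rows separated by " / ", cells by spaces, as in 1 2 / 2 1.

3 4 2 1 / 2 1 3 4 / 1 2 4 3 / 4 3 1 2

Cell (r2,c1): row 2 has {1,4}; column 1 has {3,4} → 2.
Cell (r2,c3): row 2 has {1,2,4}; column 3 has {4} → 3.
Cell (r3,c1): row 3 has {2,4}; column 1 has {2,3,4} → 1.
Cell (r3,c4): row 3 has {1,2,4}; column 4 has {4} → 3.
Cell (r4,c4): row 4 has {3,4}; column 4 has {3,4}; the diagonal has {1,3,4} → 2.
Cell (r1,c4): row 1 has {3,4}; column 4 has {2,3,4} → 1.
Cell (r4,c3): row 4 has {2,3,4}; column 3 has {3,4} → 1.
Cell (r1,c3): row 1 has {1,3,4}; column 3 has {1,3,4} → 2.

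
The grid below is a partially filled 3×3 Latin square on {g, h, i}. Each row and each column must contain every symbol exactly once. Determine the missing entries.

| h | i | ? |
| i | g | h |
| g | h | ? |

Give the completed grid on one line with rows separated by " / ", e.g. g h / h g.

h i g / i g h / g h i

Cell (r1,c3): row 1 has {h,i}; column 3 has {h} → g.
Cell (r3,c3): row 3 has {g,h}; column 3 has {g,h} → i.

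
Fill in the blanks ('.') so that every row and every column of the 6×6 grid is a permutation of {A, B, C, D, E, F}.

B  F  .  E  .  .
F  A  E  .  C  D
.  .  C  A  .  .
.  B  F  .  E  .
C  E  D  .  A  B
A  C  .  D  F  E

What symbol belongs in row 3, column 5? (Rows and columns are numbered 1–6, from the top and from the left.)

B

(r1,c3) = A
(r1,c5) = D
(r1,c6) = C
(r2,c4) = B
(r3,c2) = D
(r3,c5) = B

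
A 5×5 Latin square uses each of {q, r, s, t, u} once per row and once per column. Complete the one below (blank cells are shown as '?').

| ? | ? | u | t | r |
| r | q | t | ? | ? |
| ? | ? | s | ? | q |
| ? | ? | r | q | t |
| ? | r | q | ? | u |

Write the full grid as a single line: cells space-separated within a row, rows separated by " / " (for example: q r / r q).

q s u t r / r q t u s / u t s r q / s u r q t / t r q s u

Cell (r1,c2): row 1 has {r,t,u}; column 2 has {q,r} → s.
Cell (r2,c5): row 2 has {q,r,t}; column 5 has {q,r,t,u} → s.
Cell (r4,c2): row 4 has {q,r,t}; column 2 has {q,r,s} → u.
Cell (r5,c4): row 5 has {q,r,u}; column 4 has {q,t} → s.
Cell (r1,c1): row 1 has {r,s,t,u}; column 1 has {r} → q.
Cell (r2,c4): row 2 has {q,r,s,t}; column 4 has {q,s,t} → u.
Cell (r3,c2): row 3 has {q,s}; column 2 has {q,r,s,u} → t.
Cell (r3,c4): row 3 has {q,s,t}; column 4 has {q,s,t,u} → r.
Cell (r4,c1): row 4 has {q,r,t,u}; column 1 has {q,r} → s.
Cell (r5,c1): row 5 has {q,r,s,u}; column 1 has {q,r,s} → t.
Cell (r3,c1): row 3 has {q,r,s,t}; column 1 has {q,r,s,t} → u.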